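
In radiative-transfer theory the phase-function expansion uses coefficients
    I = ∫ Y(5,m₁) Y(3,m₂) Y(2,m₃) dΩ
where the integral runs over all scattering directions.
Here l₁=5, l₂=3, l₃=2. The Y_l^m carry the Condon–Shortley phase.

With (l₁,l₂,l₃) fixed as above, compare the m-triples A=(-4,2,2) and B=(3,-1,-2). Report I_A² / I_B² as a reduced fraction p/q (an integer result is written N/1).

9/5

Shared (l₁,l₂,l₃)=(5,3,2): N and (l;000)² cancel in I_A²/I_B².
A: Δ = 6!·4!·0!/11! = 1/2310; Racah Σ t=5..5: t=5:−1/2880 = -1/2880; ⇒ 3j(5 3 2; -4 2 2)² = 3/55, sgn -1
B: Δ = 6!·4!·0!/11! = 1/2310; Racah Σ t=2..2: t=2:+1/1152 = 1/1152; ⇒ 3j(5 3 2; 3 -1 -2)² = 1/33, sgn +1
I_A²/I_B² = (3/55)/(1/33) = 9/5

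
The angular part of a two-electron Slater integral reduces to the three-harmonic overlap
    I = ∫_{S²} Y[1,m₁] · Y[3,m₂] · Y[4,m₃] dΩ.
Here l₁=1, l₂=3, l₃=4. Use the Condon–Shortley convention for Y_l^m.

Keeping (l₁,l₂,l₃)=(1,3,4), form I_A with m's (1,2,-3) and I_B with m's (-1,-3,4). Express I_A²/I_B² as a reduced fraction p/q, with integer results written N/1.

Same 1,3,4: normalisation and zero-m 3j drop out of the ratio.
A: Δ: 0! 2! 6! / 9! → 1/252; sum: t=0:+1/240 = 1/240; 3j²(1 3 4; 1 2 -3) = Δ·Π!·Σ² = 1/12  (sign -1)
B: Δ: 0! 2! 6! / 9! → 1/252; sum: t=0:+1/1440 = 1/1440; 3j²(1 3 4; -1 -3 4) = Δ·Π!·Σ² = 1/9  (sign +1)
I_A²/I_B² = (1/12)/(1/9) = 3/4

3/4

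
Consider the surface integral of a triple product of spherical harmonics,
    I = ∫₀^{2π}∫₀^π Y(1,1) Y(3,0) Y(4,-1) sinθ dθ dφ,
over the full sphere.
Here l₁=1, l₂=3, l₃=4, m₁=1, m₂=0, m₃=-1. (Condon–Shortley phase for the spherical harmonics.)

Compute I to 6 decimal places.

Rules hold: Σm=0, L=8 even, 2≤4≤4.
N = 3·7·9 = 189
Δ = 0!·2!·6!/9! = 1/252
Racah Σ t=0..0: t=0:+1/36 = 1/36
⇒ 3j(1 3 4; 0 0 0)² = 4/63, sgn +1
Racah Σ t=0..0: t=0:+1/72 = 1/72
⇒ 3j(1 3 4; 1 0 -1)² = 5/126, sgn -1
4πI² = N·(3j₀)²·(3jₘ)² = 10/21
I = -1·√(0.47619/4π) = -0.19466390

-0.194664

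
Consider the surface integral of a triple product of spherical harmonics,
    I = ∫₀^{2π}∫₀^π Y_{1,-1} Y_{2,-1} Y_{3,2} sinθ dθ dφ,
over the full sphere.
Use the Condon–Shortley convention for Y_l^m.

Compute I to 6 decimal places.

0.261169

Rules hold: Σm=0, L=6 even, 1≤3≤3.
N = 3·5·7 = 105
Δ = 0!·2!·4!/7! = 1/105
Racah Σ t=0..0: t=0:+1/4 = 1/4
⇒ 3j(1 2 3; 0 0 0)² = 3/35, sgn -1
Racah Σ t=0..0: t=0:+1/12 = 1/12
⇒ 3j(1 2 3; -1 -1 2)² = 2/21, sgn -1
4πI² = N·(3j₀)²·(3jₘ)² = 6/7
I = +1·√(0.857143/4π) = 0.26116903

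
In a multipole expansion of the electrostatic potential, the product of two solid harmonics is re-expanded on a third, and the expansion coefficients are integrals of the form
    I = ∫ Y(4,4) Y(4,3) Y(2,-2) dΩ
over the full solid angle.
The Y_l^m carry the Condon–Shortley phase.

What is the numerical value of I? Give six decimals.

4 + 3 − 2 = 5 ≠ 0: azimuthal integral kills it; I = 0

0.000000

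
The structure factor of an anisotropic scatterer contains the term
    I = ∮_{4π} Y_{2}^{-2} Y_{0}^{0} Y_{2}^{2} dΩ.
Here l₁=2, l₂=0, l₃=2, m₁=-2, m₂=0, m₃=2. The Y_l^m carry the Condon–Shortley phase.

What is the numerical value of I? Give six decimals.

Rules hold: Σm=0, L=4 even, 2≤2≤2.
N = 5·1·5 = 25
Δ = 0!·4!·0!/5! = 1/5
Racah Σ t=0..0: t=0:+1/4 = 1/4
⇒ 3j(2 0 2; 0 0 0)² = 1/5, sgn +1
Racah Σ t=0..0: t=0:+1/24 = 1/24
⇒ 3j(2 0 2; -2 0 2)² = 1/5, sgn +1
4πI² = N·(3j₀)²·(3jₘ)² = 1/1
I = +1·√(1/4π) = 0.28209479

0.282095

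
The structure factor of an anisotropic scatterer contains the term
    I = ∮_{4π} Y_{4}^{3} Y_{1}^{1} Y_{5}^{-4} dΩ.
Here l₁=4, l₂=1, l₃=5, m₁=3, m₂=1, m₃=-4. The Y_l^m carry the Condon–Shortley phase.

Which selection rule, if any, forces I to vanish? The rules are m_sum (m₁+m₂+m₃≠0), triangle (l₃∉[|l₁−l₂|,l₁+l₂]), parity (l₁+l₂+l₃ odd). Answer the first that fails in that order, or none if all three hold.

none

m₁+m₂+m₃ = 3 + 1 − 4 = 0  ✓
triangle: |4−1|=3 ≤ l₃=5 ≤ 4+1=5  ✓
parity: l₁+l₂+l₃ = 10 is even  ✓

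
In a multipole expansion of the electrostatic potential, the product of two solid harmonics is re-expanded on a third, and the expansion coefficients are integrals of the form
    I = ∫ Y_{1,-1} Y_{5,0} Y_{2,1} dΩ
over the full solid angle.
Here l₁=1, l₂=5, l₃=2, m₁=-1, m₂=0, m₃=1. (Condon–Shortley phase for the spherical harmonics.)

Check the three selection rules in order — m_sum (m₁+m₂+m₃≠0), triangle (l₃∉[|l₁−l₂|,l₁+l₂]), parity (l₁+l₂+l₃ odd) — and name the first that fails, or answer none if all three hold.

triangle

Σmᵢ = 0  ✓
l₃∈[|l₁−l₂|,l₁+l₂]=[4,6], have l₃=2  ✗
Σlᵢ = 8 ⇒ even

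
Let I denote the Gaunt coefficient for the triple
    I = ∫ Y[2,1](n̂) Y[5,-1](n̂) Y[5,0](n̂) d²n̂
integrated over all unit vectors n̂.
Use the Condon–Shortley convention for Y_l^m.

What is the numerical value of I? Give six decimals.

Checks pass: Σm=0; 12 even; l₃=5∈[3,7].
(2·2+1)(2·5+1)(2·5+1) = 605
Δ: 2! 2! 8! / 13! → 1/38610
sum: t=0:+1/2880 t=1:−1/576 t=2:+1/2880 = -1/960
3j²(2 5 5; 0 0 0) = Δ·Π!·Σ² = 10/429  (sign +1)
sum: t=0:+1/1152 t=1:−1/1440 = 1/5760
3j²(2 5 5; 1 -1 0) = Δ·Π!·Σ² = 1/858  (sign -1)
combine: 4πI² = 605·10/429·1/858 = 25/1521
take √, sign -1: I = -0.03616600

-0.036166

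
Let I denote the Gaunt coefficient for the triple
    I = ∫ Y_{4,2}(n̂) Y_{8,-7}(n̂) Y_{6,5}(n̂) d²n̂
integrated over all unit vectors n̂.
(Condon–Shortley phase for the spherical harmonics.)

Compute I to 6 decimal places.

Checks pass: Σm=0; 18 even; l₃=6∈[4,12].
(2·4+1)(2·8+1)(2·6+1) = 1989
Δ: 6! 2! 10! / 19! → 1/23279256
sum: t=2:+1/1658880 t=3:−1/518400 t=4:+1/1658880 = -1/1382400
3j²(4 8 6; 0 0 0) = Δ·Π!·Σ² = 504/46189  (sign -1)
sum: t=0:+1/522547200 t=1:−1/435456000 = -1/2612736000
3j²(4 8 6; 2 -7 5) = Δ·Π!·Σ² = 11/23256  (sign +1)
combine: 4πI² = 1989·504/46189·11/23256 = 63/6137
take √, sign -1: I = -0.02858165

-0.028582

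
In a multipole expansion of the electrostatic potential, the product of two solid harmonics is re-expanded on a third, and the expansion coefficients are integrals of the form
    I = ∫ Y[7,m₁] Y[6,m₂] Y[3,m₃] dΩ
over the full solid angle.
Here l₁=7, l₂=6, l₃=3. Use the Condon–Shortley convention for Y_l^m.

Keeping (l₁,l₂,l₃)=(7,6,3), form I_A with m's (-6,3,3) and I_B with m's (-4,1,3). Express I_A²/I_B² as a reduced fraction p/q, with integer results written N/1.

Shared (l₁,l₂,l₃)=(7,6,3): N and (l;000)² cancel in I_A²/I_B².
A: Δ = 10!·4!·2!/17! = 1/2042040; Racah Σ t=9..9: t=9:−1/17418240 = -1/17418240; ⇒ 3j(7 6 3; -6 3 3)² = 15/952, sgn -1
B: Δ = 10!·4!·2!/17! = 1/2042040; Racah Σ t=7..7: t=7:−1/1451520 = -1/1451520; ⇒ 3j(7 6 3; -4 1 3)² = 75/3094, sgn -1
I_A²/I_B² = (15/952)/(75/3094) = 13/20

13/20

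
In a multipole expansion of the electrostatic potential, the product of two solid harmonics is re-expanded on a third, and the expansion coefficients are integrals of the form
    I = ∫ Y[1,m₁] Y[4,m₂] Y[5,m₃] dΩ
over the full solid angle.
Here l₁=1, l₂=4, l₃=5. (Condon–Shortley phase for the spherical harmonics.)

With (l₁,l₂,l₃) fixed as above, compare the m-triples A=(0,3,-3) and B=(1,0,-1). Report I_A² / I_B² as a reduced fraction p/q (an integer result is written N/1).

l's match ⇒ only the (l;m) 3-j factors differ between A and B.
A: triangle coeff Δ(1,4,5) = 1/495; Σ_t [0,0]: t=0:+1/5040 = 1/5040; (3j)²=16/495 [(1 4 5; 0 3 -3)], sign=+1
B: triangle coeff Δ(1,4,5) = 1/495; Σ_t [0,0]: t=0:+1/1152 = 1/1152; (3j)²=1/33 [(1 4 5; 1 0 -1)], sign=+1
I_A²/I_B² = (16/495)/(1/33) = 16/15

16/15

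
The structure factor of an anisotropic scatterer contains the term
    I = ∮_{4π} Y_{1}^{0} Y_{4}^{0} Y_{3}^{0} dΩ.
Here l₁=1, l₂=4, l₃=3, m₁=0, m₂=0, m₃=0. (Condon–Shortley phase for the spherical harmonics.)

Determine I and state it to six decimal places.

Rules hold: Σm=0, L=8 even, 3≤3≤5.
N = 3·9·7 = 189
Δ = 2!·0!·6!/9! = 1/252
Racah Σ t=1..1: t=1:−1/36 = -1/36
⇒ 3j(1 4 3; 0 0 0)² = 4/63, sgn +1
(m-triple is (0,0,0) — same symbol as above.)
4πI² = N·(3j₀)²·(3jₘ)² = 16/21
I = +1·√(0.761905/4π) = 0.24623252

0.246233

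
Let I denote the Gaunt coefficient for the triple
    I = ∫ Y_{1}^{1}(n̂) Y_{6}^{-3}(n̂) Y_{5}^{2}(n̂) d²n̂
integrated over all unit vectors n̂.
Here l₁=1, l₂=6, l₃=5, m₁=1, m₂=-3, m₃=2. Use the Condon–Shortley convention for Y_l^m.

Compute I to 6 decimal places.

m-sum 0 ✓  L=12 even ✓  5≤5≤7 ✓
Π(2lᵢ+1) = 3×13×11 = 429
triangle coeff Δ(1,6,5) = 1/858
Σ_t [1,1]: t=1:−1/14400 = -1/14400
(3j)²=6/143 [(1 6 5; 0 0 0)], sign=+1
Σ_t [0,0]: t=0:+1/60480 = 1/60480
(3j)²=6/143 [(1 6 5; 1 -3 2)], sign=-1
⇒ 4πI² = 108/143
I = (-1)√(108/143/(4π)) = -0.24515397

-0.245154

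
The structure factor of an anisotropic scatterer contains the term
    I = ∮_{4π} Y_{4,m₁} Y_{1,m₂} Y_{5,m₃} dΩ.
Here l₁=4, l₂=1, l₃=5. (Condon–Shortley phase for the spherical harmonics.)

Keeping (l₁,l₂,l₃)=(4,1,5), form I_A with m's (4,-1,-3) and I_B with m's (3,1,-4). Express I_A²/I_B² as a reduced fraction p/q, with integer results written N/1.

1/36

Same 4,1,5: normalisation and zero-m 3j drop out of the ratio.
A: Δ: 0! 8! 2! / 11! → 1/495; sum: t=0:+1/80640 = 1/80640; 3j²(4 1 5; 4 -1 -3) = Δ·Π!·Σ² = 1/495  (sign +1)
B: Δ: 0! 8! 2! / 11! → 1/495; sum: t=0:+1/10080 = 1/10080; 3j²(4 1 5; 3 1 -4) = Δ·Π!·Σ² = 4/55  (sign -1)
I_A²/I_B² = (1/495)/(4/55) = 1/36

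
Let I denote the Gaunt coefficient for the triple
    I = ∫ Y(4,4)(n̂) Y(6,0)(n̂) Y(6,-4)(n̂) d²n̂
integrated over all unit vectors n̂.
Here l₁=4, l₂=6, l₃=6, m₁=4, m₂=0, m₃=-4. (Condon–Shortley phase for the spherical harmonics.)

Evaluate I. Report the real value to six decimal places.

Checks pass: Σm=0; 16 even; l₃=6∈[2,10].
(2·4+1)(2·6+1)(2·6+1) = 1521
Δ: 4! 4! 8! / 17! → 1/15315300
sum: t=0:+1/829440 t=1:−1/25920 t=2:+1/9216 t=3:−1/25920 t=4:+1/829440 = 7/207360
3j²(4 6 6; 0 0 0) = Δ·Π!·Σ² = 28/2431  (sign +1)
sum: t=0:+1/829440 = 1/829440
3j²(4 6 6; 4 0 -4) = Δ·Π!·Σ² = 35/2431  (sign +1)
combine: 4πI² = 1521·28/2431·35/2431 = 8820/34969
take √, sign +1: I = 0.14167322

0.141673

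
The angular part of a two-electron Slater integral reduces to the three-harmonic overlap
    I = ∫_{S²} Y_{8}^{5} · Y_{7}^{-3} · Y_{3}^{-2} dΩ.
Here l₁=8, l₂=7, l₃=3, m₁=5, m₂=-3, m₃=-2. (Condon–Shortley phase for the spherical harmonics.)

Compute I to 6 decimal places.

Rules hold: Σm=0, L=18 even, 1≤3≤15.
N = 17·15·7 = 1785
Δ = 12!·4!·2!/19! = 1/5290740
Racah Σ t=5..7: t=5:−1/7257600 t=6:+1/2073600 t=7:−1/7257600 = 1/4838400
⇒ 3j(8 7 3; 0 0 0)² = 252/20995, sgn -1
Racah Σ t=2..3: t=2:+1/87091200 t=3:−1/52254720 = -1/130636800
⇒ 3j(8 7 3; 5 -3 -2)² = 88/20349, sgn +1
4πI² = N·(3j₀)²·(3jₘ)² = 7392/79781
I = -1·√(0.0926536/4π) = -0.08586700

-0.085867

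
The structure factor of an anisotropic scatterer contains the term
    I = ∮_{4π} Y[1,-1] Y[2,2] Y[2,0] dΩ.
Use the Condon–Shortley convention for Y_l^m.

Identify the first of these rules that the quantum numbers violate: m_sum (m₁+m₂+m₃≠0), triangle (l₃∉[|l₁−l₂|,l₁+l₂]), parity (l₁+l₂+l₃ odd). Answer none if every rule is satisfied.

m_sum

Σmᵢ = 1  ✗
l₃∈[|l₁−l₂|,l₁+l₂]=[1,3], have l₃=2
Σlᵢ = 5 ⇒ odd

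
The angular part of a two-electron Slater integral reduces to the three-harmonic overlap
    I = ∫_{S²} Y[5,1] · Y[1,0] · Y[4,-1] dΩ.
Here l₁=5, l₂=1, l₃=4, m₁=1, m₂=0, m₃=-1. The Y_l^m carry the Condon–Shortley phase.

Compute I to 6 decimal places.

Rules hold: Σm=0, L=10 even, 4≤4≤6.
N = 11·3·9 = 297
Δ = 2!·8!·0!/11! = 1/495
Racah Σ t=1..1: t=1:−1/576 = -1/576
⇒ 3j(5 1 4; 0 0 0)² = 5/99, sgn -1
Racah Σ t=1..1: t=1:−1/720 = -1/720
⇒ 3j(5 1 4; 1 0 -1)² = 8/165, sgn +1
4πI² = N·(3j₀)²·(3jₘ)² = 8/11
I = -1·√(0.727273/4π) = -0.24057125

-0.240571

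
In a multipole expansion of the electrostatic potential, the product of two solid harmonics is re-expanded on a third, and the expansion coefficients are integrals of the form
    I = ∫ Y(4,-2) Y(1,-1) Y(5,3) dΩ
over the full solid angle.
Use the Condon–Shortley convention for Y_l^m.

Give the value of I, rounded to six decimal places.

-0.259847

Rules hold: Σm=0, L=10 even, 3≤5≤5.
N = 9·3·11 = 297
Δ = 0!·8!·2!/11! = 1/495
Racah Σ t=0..0: t=0:+1/576 = 1/576
⇒ 3j(4 1 5; 0 0 0)² = 5/99, sgn -1
Racah Σ t=0..0: t=0:+1/2880 = 1/2880
⇒ 3j(4 1 5; -2 -1 3)² = 28/495, sgn +1
4πI² = N·(3j₀)²·(3jₘ)² = 28/33
I = -1·√(0.848485/4π) = -0.25984664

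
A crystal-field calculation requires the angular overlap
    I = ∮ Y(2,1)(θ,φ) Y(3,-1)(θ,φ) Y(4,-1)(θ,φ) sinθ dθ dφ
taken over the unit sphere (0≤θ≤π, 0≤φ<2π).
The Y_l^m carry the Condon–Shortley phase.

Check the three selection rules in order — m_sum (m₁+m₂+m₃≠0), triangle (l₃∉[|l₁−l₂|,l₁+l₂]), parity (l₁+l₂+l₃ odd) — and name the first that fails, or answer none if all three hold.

m₁+m₂+m₃ = 1 − 1 − 1 = -1  ✗
triangle: |2−3|=1 ≤ l₃=4 ≤ 2+3=5
parity: l₁+l₂+l₃ = 9 is odd

m_sum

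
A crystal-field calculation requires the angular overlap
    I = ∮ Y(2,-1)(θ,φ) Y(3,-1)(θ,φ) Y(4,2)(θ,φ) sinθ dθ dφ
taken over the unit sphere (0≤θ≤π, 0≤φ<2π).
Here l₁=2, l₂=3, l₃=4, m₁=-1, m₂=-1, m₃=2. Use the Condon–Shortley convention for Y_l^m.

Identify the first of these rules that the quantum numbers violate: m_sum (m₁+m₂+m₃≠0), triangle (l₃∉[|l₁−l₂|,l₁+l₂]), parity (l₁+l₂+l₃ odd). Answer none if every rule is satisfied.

parity

azimuthal sum: -1 − 1 + 2 = 0  ✓
1 ≤ 4 ≤ 5 (triangle on l)  ✓
L = 2 + 3 + 4 = 9 (odd)  ✗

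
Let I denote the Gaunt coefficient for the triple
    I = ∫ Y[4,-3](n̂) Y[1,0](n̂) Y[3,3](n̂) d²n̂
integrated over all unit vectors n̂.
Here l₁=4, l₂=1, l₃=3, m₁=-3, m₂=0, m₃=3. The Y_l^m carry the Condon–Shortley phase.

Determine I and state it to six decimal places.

Checks pass: Σm=0; 8 even; l₃=3∈[3,5].
(2·4+1)(2·1+1)(2·3+1) = 189
Δ: 2! 6! 0! / 9! → 1/252
sum: t=1:−1/36 = -1/36
3j²(4 1 3; 0 0 0) = Δ·Π!·Σ² = 4/63  (sign +1)
sum: t=1:−1/720 = -1/720
3j²(4 1 3; -3 0 3) = Δ·Π!·Σ² = 1/36  (sign -1)
combine: 4πI² = 189·4/63·1/36 = 1/3
take √, sign -1: I = -0.16286750

-0.162868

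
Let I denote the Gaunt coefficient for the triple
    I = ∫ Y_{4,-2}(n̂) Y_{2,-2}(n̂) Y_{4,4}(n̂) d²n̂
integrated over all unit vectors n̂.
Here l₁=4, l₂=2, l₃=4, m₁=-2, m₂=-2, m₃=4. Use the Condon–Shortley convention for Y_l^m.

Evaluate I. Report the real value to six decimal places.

Checks pass: Σm=0; 10 even; l₃=4∈[2,6].
(2·4+1)(2·2+1)(2·4+1) = 405
Δ: 2! 6! 2! / 11! → 1/13860
sum: t=0:+1/192 t=1:−1/36 t=2:+1/192 = -5/288
3j²(4 2 4; 0 0 0) = Δ·Π!·Σ² = 20/693  (sign -1)
sum: t=0:+1/2880 = 1/2880
3j²(4 2 4; -2 -2 4) = Δ·Π!·Σ² = 2/165  (sign +1)
combine: 4πI² = 405·20/693·2/165 = 120/847
take √, sign -1: I = -0.10618031

-0.106180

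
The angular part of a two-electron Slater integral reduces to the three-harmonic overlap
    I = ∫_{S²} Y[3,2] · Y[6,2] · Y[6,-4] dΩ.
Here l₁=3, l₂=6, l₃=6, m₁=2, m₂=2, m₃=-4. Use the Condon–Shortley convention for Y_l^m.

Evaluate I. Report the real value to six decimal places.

Σlᵢ=15 odd — θ-integrand is odd under cosθ→−cosθ; I=0

0.000000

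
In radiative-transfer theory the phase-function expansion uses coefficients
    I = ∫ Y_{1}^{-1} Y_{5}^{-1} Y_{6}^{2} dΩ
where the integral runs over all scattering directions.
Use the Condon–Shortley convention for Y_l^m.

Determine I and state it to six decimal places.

Checks pass: Σm=0; 12 even; l₃=6∈[4,6].
(2·1+1)(2·5+1)(2·6+1) = 429
Δ: 0! 2! 10! / 13! → 1/858
sum: t=0:+1/14400 = 1/14400
3j²(1 5 6; 0 0 0) = Δ·Π!·Σ² = 6/143  (sign +1)
sum: t=0:+1/34560 = 1/34560
3j²(1 5 6; -1 -1 2) = Δ·Π!·Σ² = 14/429  (sign +1)
combine: 4πI² = 429·6/143·14/429 = 84/143
take √, sign +1: I = 0.21620548

0.216205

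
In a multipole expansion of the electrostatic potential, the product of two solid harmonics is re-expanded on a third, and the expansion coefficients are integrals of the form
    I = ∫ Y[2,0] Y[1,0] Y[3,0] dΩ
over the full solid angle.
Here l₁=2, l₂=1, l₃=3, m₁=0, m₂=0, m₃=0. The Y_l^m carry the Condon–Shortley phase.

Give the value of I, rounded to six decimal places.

m-sum 0 ✓  L=6 even ✓  1≤3≤3 ✓
Π(2lᵢ+1) = 5×3×7 = 105
triangle coeff Δ(2,1,3) = 1/105
Σ_t [0,0]: t=0:+1/4 = 1/4
(3j)²=3/35 [(2 1 3; 0 0 0)], sign=-1
(m-triple is (0,0,0) — same symbol as above.)
⇒ 4πI² = 27/35
I = (+1)√(27/35/(4π)) = 0.24776670

0.247767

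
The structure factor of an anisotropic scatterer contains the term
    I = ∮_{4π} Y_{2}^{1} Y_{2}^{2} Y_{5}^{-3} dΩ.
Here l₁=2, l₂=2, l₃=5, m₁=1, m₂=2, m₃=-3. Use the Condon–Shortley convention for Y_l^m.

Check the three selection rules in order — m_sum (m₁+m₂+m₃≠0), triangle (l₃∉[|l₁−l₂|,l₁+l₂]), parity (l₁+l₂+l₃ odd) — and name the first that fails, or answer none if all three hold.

triangle

m₁+m₂+m₃ = 1 + 2 − 3 = 0  ✓
triangle: |2−2|=0 ≤ l₃=5 ≤ 2+2=4  ✗
parity: l₁+l₂+l₃ = 9 is odd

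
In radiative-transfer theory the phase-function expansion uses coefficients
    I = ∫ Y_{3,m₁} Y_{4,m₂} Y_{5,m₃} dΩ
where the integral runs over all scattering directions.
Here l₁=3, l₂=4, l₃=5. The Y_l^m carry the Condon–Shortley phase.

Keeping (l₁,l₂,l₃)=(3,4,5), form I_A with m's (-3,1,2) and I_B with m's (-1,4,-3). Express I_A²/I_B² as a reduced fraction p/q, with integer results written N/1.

125/112

Shared (l₁,l₂,l₃)=(3,4,5): N and (l;000)² cancel in I_A²/I_B².
A: Δ = 2!·4!·6!/13! = 1/180180; Racah Σ t=2..2: t=2:+1/1728 = 1/1728; ⇒ 3j(3 4 5; -3 1 2)² = 25/858, sgn -1
B: Δ = 2!·4!·6!/13! = 1/180180; Racah Σ t=2..2: t=2:+1/5760 = 1/5760; ⇒ 3j(3 4 5; -1 4 -3)² = 56/2145, sgn +1
I_A²/I_B² = (25/858)/(56/2145) = 125/112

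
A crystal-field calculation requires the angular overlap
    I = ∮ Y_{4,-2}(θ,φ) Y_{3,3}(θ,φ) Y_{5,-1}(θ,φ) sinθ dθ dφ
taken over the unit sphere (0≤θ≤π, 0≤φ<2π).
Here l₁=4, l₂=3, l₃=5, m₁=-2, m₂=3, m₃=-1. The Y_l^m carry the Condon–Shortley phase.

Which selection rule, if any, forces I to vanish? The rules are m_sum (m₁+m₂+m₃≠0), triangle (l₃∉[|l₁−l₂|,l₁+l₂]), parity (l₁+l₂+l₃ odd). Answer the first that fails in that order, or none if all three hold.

none

azimuthal sum: -2 + 3 − 1 = 0  ✓
1 ≤ 5 ≤ 7 (triangle on l)  ✓
L = 4 + 3 + 5 = 12 (even)  ✓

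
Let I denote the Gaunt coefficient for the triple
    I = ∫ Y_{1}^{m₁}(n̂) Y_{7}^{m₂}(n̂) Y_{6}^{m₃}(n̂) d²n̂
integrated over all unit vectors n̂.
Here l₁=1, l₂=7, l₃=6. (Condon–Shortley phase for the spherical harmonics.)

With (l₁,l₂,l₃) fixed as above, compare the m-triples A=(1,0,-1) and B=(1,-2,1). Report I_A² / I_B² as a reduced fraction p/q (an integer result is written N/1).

Shared (l₁,l₂,l₃)=(1,7,6): N and (l;000)² cancel in I_A²/I_B².
A: Δ = 2!·0!·12!/15! = 1/1365; Racah Σ t=0..0: t=0:+1/1209600 = 1/1209600; ⇒ 3j(1 7 6; 1 0 -1)² = 1/65, sgn -1
B: Δ = 2!·0!·12!/15! = 1/1365; Racah Σ t=0..0: t=0:+1/1209600 = 1/1209600; ⇒ 3j(1 7 6; 1 -2 1)² = 12/455, sgn -1
I_A²/I_B² = (1/65)/(12/455) = 7/12

7/12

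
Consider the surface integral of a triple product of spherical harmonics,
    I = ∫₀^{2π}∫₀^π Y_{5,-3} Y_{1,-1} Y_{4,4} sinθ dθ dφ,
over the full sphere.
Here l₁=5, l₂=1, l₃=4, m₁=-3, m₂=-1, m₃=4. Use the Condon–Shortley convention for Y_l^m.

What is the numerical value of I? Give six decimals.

-0.049106

Checks pass: Σm=0; 10 even; l₃=4∈[4,6].
(2·5+1)(2·1+1)(2·4+1) = 297
Δ: 2! 8! 0! / 11! → 1/495
sum: t=1:−1/576 = -1/576
3j²(5 1 4; 0 0 0) = Δ·Π!·Σ² = 5/99  (sign -1)
sum: t=0:+1/80640 = 1/80640
3j²(5 1 4; -3 -1 4) = Δ·Π!·Σ² = 1/495  (sign +1)
combine: 4πI² = 297·5/99·1/495 = 1/33
take √, sign -1: I = -0.04910640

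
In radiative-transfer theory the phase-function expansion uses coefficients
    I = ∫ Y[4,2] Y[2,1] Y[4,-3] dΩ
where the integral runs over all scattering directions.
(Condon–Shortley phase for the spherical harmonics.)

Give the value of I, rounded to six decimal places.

Rules hold: Σm=0, L=10 even, 2≤4≤6.
N = 9·5·9 = 405
Δ = 2!·6!·2!/11! = 1/13860
Racah Σ t=0..2: t=0:+1/192 t=1:−1/36 t=2:+1/192 = -5/288
⇒ 3j(4 2 4; 0 0 0)² = 20/693, sgn -1
Racah Σ t=1..2: t=1:−1/240 t=2:+1/1440 = -1/288
⇒ 3j(4 2 4; 2 1 -3)² = 5/132, sgn +1
4πI² = N·(3j₀)²·(3jₘ)² = 375/847
I = -1·√(0.442739/4π) = -0.18770204

-0.187702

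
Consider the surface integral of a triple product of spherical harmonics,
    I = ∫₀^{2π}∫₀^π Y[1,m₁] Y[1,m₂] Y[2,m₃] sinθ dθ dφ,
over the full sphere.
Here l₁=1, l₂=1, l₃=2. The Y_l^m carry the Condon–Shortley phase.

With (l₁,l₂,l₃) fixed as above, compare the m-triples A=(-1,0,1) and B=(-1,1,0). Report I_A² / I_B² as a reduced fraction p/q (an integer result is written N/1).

3/1

Same 1,1,2: normalisation and zero-m 3j drop out of the ratio.
A: Δ: 0! 2! 2! / 5! → 1/30; sum: t=0:+1/2 = 1/2; 3j²(1 1 2; -1 0 1) = Δ·Π!·Σ² = 1/10  (sign -1)
B: Δ: 0! 2! 2! / 5! → 1/30; sum: t=0:+1/4 = 1/4; 3j²(1 1 2; -1 1 0) = Δ·Π!·Σ² = 1/30  (sign +1)
I_A²/I_B² = (1/10)/(1/30) = 3/1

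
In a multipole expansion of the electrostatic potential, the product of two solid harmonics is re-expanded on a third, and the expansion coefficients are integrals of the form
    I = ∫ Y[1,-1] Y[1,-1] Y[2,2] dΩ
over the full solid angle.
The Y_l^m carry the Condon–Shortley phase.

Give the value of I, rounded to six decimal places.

Rules hold: Σm=0, L=4 even, 0≤2≤2.
N = 3·3·5 = 45
Δ = 0!·2!·2!/5! = 1/30
Racah Σ t=0..0: t=0:+1/1 = 1/1
⇒ 3j(1 1 2; 0 0 0)² = 2/15, sgn +1
Racah Σ t=0..0: t=0:+1/4 = 1/4
⇒ 3j(1 1 2; -1 -1 2)² = 1/5, sgn +1
4πI² = N·(3j₀)²·(3jₘ)² = 6/5
I = +1·√(1.2/4π) = 0.30901936

0.309019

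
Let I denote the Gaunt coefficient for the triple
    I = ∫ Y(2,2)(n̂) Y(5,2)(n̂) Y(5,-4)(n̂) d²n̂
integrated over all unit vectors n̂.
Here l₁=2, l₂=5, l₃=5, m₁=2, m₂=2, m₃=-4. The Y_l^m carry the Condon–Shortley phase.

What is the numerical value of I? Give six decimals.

-0.137240

Checks pass: Σm=0; 12 even; l₃=5∈[3,7].
(2·2+1)(2·5+1)(2·5+1) = 605
Δ: 2! 2! 8! / 13! → 1/38610
sum: t=0:+1/2880 t=1:−1/576 t=2:+1/2880 = -1/960
3j²(2 5 5; 0 0 0) = Δ·Π!·Σ² = 10/429  (sign +1)
sum: t=0:+1/20160 = 1/20160
3j²(2 5 5; 2 2 -4) = Δ·Π!·Σ² = 12/715  (sign -1)
combine: 4πI² = 605·10/429·12/715 = 40/169
take √, sign -1: I = -0.13724032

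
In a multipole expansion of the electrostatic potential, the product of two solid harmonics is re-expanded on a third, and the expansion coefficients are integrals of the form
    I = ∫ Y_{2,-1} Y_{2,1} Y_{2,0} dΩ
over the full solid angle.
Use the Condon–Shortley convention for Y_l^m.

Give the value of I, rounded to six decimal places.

Rules hold: Σm=0, L=6 even, 0≤2≤4.
N = 5·5·5 = 125
Δ = 2!·2!·2!/7! = 1/630
Racah Σ t=0..2: t=0:+1/8 t=1:−1/1 t=2:+1/8 = -3/4
⇒ 3j(2 2 2; 0 0 0)² = 2/35, sgn -1
Racah Σ t=1..2: t=1:−1/4 t=2:+1/2 = 1/4
⇒ 3j(2 2 2; -1 1 0)² = 1/70, sgn +1
4πI² = N·(3j₀)²·(3jₘ)² = 5/49
I = -1·√(0.102041/4π) = -0.09011188

-0.090112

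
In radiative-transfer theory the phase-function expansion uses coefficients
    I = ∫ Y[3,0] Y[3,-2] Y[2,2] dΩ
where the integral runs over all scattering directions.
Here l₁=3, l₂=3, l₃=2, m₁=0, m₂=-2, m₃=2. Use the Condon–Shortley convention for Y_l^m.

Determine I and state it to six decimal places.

-0.188063

m-sum 0 ✓  L=8 even ✓  0≤2≤6 ✓
Π(2lᵢ+1) = 7×7×5 = 245
triangle coeff Δ(3,3,2) = 1/3780
Σ_t [1,3]: t=1:−1/24 t=2:+1/4 t=3:−1/24 = 1/6
(3j)²=4/105 [(3 3 2; 0 0 0)], sign=+1
Σ_t [1,1]: t=1:−1/24 = -1/24
(3j)²=1/21 [(3 3 2; 0 -2 2)], sign=-1
⇒ 4πI² = 4/9
I = (-1)√(4/9/(4π)) = -0.18806319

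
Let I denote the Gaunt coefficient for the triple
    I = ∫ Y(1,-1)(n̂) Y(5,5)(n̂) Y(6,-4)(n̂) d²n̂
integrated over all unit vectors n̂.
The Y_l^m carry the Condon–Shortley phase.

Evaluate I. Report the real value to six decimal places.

m-sum 0 ✓  L=12 even ✓  4≤6≤6 ✓
Π(2lᵢ+1) = 3×11×13 = 429
triangle coeff Δ(1,5,6) = 1/858
Σ_t [0,0]: t=0:+1/14400 = 1/14400
(3j)²=6/143 [(1 5 6; 0 0 0)], sign=+1
Σ_t [0,0]: t=0:+1/7257600 = 1/7257600
(3j)²=1/858 [(1 5 6; -1 5 -4)], sign=+1
⇒ 4πI² = 3/143
I = (+1)√(3/143/(4π)) = 0.04085899

0.040859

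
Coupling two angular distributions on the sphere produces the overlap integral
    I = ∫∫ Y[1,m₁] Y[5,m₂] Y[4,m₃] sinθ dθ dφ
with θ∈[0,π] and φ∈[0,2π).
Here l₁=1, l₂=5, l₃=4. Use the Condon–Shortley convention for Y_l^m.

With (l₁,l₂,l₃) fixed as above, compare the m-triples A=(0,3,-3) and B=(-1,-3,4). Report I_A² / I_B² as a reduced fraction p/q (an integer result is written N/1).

16/1

l's match ⇒ only the (l;m) 3-j factors differ between A and B.
A: triangle coeff Δ(1,5,4) = 1/495; Σ_t [1,1]: t=1:−1/5040 = -1/5040; (3j)²=16/495 [(1 5 4; 0 3 -3)], sign=+1
B: triangle coeff Δ(1,5,4) = 1/495; Σ_t [2,2]: t=2:+1/80640 = 1/80640; (3j)²=1/495 [(1 5 4; -1 -3 4)], sign=+1
I_A²/I_B² = (16/495)/(1/495) = 16/1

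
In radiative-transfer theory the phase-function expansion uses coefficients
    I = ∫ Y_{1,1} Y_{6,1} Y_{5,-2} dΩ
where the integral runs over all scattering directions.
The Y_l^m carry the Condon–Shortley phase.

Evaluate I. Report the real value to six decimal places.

m-sum 0 ✓  L=12 even ✓  5≤5≤7 ✓
Π(2lᵢ+1) = 3×13×11 = 429
triangle coeff Δ(1,6,5) = 1/858
Σ_t [1,1]: t=1:−1/14400 = -1/14400
(3j)²=6/143 [(1 6 5; 0 0 0)], sign=+1
Σ_t [0,0]: t=0:+1/60480 = 1/60480
(3j)²=5/429 [(1 6 5; 1 1 -2)], sign=-1
⇒ 4πI² = 30/143
I = (-1)√(30/143/(4π)) = -0.12920749

-0.129207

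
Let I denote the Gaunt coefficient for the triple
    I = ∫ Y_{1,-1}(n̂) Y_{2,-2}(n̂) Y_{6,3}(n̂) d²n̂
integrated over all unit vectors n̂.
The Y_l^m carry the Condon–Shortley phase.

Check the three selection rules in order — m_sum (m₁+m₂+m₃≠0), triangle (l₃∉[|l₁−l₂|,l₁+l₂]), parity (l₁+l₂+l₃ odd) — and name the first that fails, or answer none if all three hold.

triangle

azimuthal sum: -1 − 2 + 3 = 0  ✓
1 ≤ 6 ≤ 3 (triangle on l)  ✗
L = 1 + 2 + 6 = 9 (odd)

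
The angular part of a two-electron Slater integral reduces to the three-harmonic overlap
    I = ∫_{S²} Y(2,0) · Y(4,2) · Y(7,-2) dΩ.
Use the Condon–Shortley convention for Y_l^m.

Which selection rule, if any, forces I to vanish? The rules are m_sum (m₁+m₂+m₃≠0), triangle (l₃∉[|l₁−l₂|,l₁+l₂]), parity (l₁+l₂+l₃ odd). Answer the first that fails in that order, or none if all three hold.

triangle

m₁+m₂+m₃ = 0 + 2 − 2 = 0  ✓
triangle: |2−4|=2 ≤ l₃=7 ≤ 2+4=6  ✗
parity: l₁+l₂+l₃ = 13 is odd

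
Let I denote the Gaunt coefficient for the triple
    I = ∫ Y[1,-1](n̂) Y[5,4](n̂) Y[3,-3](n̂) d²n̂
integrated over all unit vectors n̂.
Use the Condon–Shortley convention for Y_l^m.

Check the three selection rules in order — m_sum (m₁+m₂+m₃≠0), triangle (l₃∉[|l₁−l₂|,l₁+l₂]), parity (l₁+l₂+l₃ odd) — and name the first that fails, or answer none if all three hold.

azimuthal sum: -1 + 4 − 3 = 0  ✓
4 ≤ 3 ≤ 6 (triangle on l)  ✗
L = 1 + 5 + 3 = 9 (odd)

triangle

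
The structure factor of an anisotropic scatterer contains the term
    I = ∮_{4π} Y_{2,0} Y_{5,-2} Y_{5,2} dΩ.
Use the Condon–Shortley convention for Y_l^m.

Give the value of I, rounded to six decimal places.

Checks pass: Σm=0; 12 even; l₃=5∈[3,7].
(2·2+1)(2·5+1)(2·5+1) = 605
Δ: 2! 2! 8! / 13! → 1/38610
sum: t=0:+1/2880 t=1:−1/576 t=2:+1/2880 = -1/960
3j²(2 5 5; 0 0 0) = Δ·Π!·Σ² = 10/429  (sign +1)
sum: t=0:+1/2880 t=1:−1/1440 t=2:+1/20160 = -1/3360
3j²(2 5 5; 0 -2 2) = Δ·Π!·Σ² = 6/715  (sign +1)
combine: 4πI² = 605·10/429·6/715 = 20/169
take √, sign +1: I = 0.09704356

0.097044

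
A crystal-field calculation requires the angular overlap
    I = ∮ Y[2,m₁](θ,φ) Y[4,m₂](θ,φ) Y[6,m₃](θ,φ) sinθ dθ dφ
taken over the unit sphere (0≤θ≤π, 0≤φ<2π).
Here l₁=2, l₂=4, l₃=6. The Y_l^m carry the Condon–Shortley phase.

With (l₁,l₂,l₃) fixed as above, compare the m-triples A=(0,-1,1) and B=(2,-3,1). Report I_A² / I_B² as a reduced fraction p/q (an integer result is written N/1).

l's match ⇒ only the (l;m) 3-j factors differ between A and B.
A: triangle coeff Δ(2,4,6) = 1/6435; Σ_t [0,0]: t=0:+1/2880 = 1/2880; (3j)²=14/429 [(2 4 6; 0 -1 1)], sign=-1
B: triangle coeff Δ(2,4,6) = 1/6435; Σ_t [0,0]: t=0:+1/120960 = 1/120960; (3j)²=1/1287 [(2 4 6; 2 -3 1)], sign=-1
I_A²/I_B² = (14/429)/(1/1287) = 42/1

42/1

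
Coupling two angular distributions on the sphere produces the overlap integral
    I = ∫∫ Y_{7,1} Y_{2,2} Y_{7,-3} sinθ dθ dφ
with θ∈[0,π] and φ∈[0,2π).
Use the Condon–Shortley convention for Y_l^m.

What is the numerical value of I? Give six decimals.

Checks pass: Σm=0; 16 even; l₃=7∈[5,9].
(2·7+1)(2·2+1)(2·7+1) = 1125
Δ: 2! 12! 2! / 17! → 1/185640
sum: t=0:+1/2419200 t=1:−1/518400 t=2:+1/2419200 = -1/907200
3j²(7 2 7; 0 0 0) = Δ·Π!·Σ² = 56/3315  (sign +1)
sum: t=2:+1/3870720 = 1/3870720
3j²(7 2 7; 1 2 -3) = Δ·Π!·Σ² = 135/6188  (sign +1)
combine: 4πI² = 1125·56/3315·135/6188 = 20250/48841
take √, sign +1: I = 0.18164160

0.181642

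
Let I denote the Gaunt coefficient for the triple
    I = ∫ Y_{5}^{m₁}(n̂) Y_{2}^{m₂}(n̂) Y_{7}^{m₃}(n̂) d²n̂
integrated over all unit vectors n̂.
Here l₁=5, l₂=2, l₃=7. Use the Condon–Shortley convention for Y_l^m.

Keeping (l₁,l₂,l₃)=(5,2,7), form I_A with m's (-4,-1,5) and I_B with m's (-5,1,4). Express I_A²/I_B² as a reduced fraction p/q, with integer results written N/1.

Same 5,2,7: normalisation and zero-m 3j drop out of the ratio.
A: Δ: 0! 10! 4! / 15! → 1/15015; sum: t=0:+1/2177280 = 1/2177280; 3j²(5 2 7; -4 -1 5) = Δ·Π!·Σ² = 8/273  (sign +1)
B: Δ: 0! 10! 4! / 15! → 1/15015; sum: t=0:+1/21772800 = 1/21772800; 3j²(5 2 7; -5 1 4) = Δ·Π!·Σ² = 1/1365  (sign -1)
I_A²/I_B² = (8/273)/(1/1365) = 40/1

40/1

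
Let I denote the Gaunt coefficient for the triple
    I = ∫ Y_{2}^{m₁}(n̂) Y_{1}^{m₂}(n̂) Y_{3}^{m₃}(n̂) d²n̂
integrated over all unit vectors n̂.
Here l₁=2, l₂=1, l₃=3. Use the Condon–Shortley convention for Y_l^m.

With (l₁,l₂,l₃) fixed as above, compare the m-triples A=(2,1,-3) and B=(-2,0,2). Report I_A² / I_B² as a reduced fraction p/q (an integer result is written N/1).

3/1

Same 2,1,3: normalisation and zero-m 3j drop out of the ratio.
A: Δ: 0! 4! 2! / 7! → 1/105; sum: t=0:+1/48 = 1/48; 3j²(2 1 3; 2 1 -3) = Δ·Π!·Σ² = 1/7  (sign +1)
B: Δ: 0! 4! 2! / 7! → 1/105; sum: t=0:+1/24 = 1/24; 3j²(2 1 3; -2 0 2) = Δ·Π!·Σ² = 1/21  (sign -1)
I_A²/I_B² = (1/7)/(1/21) = 3/1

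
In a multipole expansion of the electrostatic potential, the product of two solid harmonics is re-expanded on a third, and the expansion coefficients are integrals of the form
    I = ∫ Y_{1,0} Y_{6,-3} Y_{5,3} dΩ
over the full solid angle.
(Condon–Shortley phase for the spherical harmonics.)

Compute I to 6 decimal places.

Checks pass: Σm=0; 12 even; l₃=5∈[5,7].
(2·1+1)(2·6+1)(2·5+1) = 429
Δ: 2! 0! 10! / 13! → 1/858
sum: t=1:−1/14400 = -1/14400
3j²(1 6 5; 0 0 0) = Δ·Π!·Σ² = 6/143  (sign +1)
sum: t=1:−1/80640 = -1/80640
3j²(1 6 5; 0 -3 3) = Δ·Π!·Σ² = 9/286  (sign -1)
combine: 4πI² = 429·6/143·9/286 = 81/143
take √, sign -1: I = -0.21230956

-0.212310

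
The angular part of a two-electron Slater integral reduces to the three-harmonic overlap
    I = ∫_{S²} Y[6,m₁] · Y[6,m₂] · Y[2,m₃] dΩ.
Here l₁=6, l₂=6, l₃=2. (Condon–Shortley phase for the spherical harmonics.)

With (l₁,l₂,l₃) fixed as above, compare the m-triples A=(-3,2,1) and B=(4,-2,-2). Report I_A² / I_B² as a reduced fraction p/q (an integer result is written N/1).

5/6

Same 6,6,2: normalisation and zero-m 3j drop out of the ratio.
A: Δ: 10! 2! 2! / 15! → 1/90090; sum: t=7:−1/60480 t=8:+1/161280 = -1/96768; 3j²(6 6 2; -3 2 1) = Δ·Π!·Σ² = 15/1001  (sign +1)
B: Δ: 10! 2! 2! / 15! → 1/90090; sum: t=2:+1/322560 = 1/322560; 3j²(6 6 2; 4 -2 -2) = Δ·Π!·Σ² = 18/1001  (sign +1)
I_A²/I_B² = (15/1001)/(18/1001) = 5/6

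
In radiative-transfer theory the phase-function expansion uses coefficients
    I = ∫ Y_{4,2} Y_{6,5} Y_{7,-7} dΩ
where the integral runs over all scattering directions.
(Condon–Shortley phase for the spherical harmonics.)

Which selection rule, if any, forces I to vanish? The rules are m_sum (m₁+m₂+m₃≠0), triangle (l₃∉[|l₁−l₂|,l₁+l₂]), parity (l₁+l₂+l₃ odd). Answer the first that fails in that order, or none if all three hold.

parity

Σmᵢ = 0  ✓
l₃∈[|l₁−l₂|,l₁+l₂]=[2,10], have l₃=7  ✓
Σlᵢ = 17 ⇒ odd  ✗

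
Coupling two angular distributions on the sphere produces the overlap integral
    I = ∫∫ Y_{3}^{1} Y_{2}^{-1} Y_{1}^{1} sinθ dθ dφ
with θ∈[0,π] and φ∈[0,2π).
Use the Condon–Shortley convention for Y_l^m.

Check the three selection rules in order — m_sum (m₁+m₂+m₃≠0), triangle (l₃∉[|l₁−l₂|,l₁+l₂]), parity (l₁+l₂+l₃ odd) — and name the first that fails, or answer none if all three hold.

azimuthal sum: 1 − 1 + 1 = 1  ✗
1 ≤ 1 ≤ 5 (triangle on l)
L = 3 + 2 + 1 = 6 (even)

m_sum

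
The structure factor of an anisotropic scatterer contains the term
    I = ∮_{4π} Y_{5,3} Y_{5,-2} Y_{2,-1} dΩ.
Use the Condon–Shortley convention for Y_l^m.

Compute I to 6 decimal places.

m-sum 0 ✓  L=12 even ✓  0≤2≤10 ✓
Π(2lᵢ+1) = 11×11×5 = 605
triangle coeff Δ(5,5,2) = 1/38610
Σ_t [3,5]: t=3:−1/2880 t=4:+1/576 t=5:−1/2880 = 1/960
(3j)²=10/429 [(5 5 2; 0 0 0)], sign=+1
Σ_t [1,2]: t=1:−1/10080 t=2:+1/2880 = 1/4032
(3j)²=10/429 [(5 5 2; 3 -2 -1)], sign=-1
⇒ 4πI² = 500/1521
I = (-1)√(500/1521/(4π)) = -0.16173926

-0.161739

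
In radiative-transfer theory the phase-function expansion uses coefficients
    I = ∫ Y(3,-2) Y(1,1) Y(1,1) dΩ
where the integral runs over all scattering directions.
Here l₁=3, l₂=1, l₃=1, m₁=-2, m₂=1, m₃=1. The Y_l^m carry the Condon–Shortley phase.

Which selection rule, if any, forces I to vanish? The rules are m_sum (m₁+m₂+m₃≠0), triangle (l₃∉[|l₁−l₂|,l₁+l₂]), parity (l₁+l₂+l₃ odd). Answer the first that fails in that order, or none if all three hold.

m₁+m₂+m₃ = -2 + 1 + 1 = 0  ✓
triangle: |3−1|=2 ≤ l₃=1 ≤ 3+1=4  ✗
parity: l₁+l₂+l₃ = 5 is odd

triangle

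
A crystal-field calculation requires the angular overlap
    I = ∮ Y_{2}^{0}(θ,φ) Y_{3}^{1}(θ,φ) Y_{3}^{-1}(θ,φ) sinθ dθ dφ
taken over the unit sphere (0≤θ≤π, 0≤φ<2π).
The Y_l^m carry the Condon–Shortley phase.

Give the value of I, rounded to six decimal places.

-0.126157

Checks pass: Σm=0; 8 even; l₃=3∈[1,5].
(2·2+1)(2·3+1)(2·3+1) = 245
Δ: 2! 2! 4! / 9! → 1/3780
sum: t=0:+1/24 t=1:−1/4 t=2:+1/24 = -1/6
3j²(2 3 3; 0 0 0) = Δ·Π!·Σ² = 4/105  (sign +1)
sum: t=0:+1/96 t=1:−1/6 t=2:+1/16 = -3/32
3j²(2 3 3; 0 1 -1) = Δ·Π!·Σ² = 3/140  (sign -1)
combine: 4πI² = 245·4/105·3/140 = 1/5
take √, sign -1: I = -0.12615663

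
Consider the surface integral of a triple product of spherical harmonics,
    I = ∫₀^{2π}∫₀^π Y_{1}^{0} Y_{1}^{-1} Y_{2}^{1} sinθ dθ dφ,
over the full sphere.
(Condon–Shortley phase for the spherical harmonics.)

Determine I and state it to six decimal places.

m-sum 0 ✓  L=4 even ✓  0≤2≤2 ✓
Π(2lᵢ+1) = 3×3×5 = 45
triangle coeff Δ(1,1,2) = 1/30
Σ_t [0,0]: t=0:+1/1 = 1/1
(3j)²=2/15 [(1 1 2; 0 0 0)], sign=+1
Σ_t [0,0]: t=0:+1/2 = 1/2
(3j)²=1/10 [(1 1 2; 0 -1 1)], sign=-1
⇒ 4πI² = 3/5
I = (-1)√(3/5/(4π)) = -0.21850969

-0.218510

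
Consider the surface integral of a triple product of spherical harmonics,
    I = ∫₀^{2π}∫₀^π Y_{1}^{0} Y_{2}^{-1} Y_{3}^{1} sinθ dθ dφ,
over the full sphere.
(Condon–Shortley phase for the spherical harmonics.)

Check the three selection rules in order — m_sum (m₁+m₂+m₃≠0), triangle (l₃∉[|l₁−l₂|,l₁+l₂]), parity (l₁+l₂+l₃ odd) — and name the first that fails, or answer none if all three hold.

none

Σmᵢ = 0  ✓
l₃∈[|l₁−l₂|,l₁+l₂]=[1,3], have l₃=3  ✓
Σlᵢ = 6 ⇒ even  ✓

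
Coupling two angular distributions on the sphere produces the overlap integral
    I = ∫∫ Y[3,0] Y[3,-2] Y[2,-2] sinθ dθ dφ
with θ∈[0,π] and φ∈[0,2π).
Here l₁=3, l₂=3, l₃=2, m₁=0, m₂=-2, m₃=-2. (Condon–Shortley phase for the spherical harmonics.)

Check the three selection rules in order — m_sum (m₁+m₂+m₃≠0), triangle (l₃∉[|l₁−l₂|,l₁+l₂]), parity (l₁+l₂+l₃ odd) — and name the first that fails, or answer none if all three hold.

m_sum

Σmᵢ = -4  ✗
l₃∈[|l₁−l₂|,l₁+l₂]=[0,6], have l₃=2
Σlᵢ = 8 ⇒ even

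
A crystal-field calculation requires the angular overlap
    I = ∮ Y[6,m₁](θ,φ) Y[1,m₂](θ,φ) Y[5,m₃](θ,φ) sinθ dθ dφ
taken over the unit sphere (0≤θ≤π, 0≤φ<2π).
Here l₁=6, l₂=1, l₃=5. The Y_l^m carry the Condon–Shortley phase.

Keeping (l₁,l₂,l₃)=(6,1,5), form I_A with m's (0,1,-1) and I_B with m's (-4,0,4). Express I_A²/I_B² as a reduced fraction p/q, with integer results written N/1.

3/4

Same 6,1,5: normalisation and zero-m 3j drop out of the ratio.
A: Δ: 2! 10! 0! / 13! → 1/858; sum: t=2:+1/34560 = 1/34560; 3j²(6 1 5; 0 1 -1) = Δ·Π!·Σ² = 5/286  (sign +1)
B: Δ: 2! 10! 0! / 13! → 1/858; sum: t=1:−1/362880 = -1/362880; 3j²(6 1 5; -4 0 4) = Δ·Π!·Σ² = 10/429  (sign +1)
I_A²/I_B² = (5/286)/(10/429) = 3/4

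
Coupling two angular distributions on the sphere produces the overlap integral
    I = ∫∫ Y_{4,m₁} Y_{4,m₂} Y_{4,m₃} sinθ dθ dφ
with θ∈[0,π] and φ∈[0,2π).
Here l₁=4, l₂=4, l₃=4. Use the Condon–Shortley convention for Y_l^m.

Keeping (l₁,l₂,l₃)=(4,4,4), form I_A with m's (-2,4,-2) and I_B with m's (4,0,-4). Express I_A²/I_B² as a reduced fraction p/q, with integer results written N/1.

45/14

Same 4,4,4: normalisation and zero-m 3j drop out of the ratio.
A: Δ: 4! 4! 4! / 13! → 1/450450; sum: t=4:+1/2304 = 1/2304; 3j²(4 4 4; -2 4 -2) = Δ·Π!·Σ² = 5/143  (sign +1)
B: Δ: 4! 4! 4! / 13! → 1/450450; sum: t=0:+1/13824 = 1/13824; 3j²(4 4 4; 4 0 -4) = Δ·Π!·Σ² = 14/1287  (sign +1)
I_A²/I_B² = (5/143)/(14/1287) = 45/14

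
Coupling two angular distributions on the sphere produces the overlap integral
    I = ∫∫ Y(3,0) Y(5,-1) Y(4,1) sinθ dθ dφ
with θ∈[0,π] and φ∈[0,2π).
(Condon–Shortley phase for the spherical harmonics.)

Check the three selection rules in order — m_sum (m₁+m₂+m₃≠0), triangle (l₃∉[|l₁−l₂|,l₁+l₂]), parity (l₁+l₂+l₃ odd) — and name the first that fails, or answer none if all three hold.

m₁+m₂+m₃ = 0 − 1 + 1 = 0  ✓
triangle: |3−5|=2 ≤ l₃=4 ≤ 3+5=8  ✓
parity: l₁+l₂+l₃ = 12 is even  ✓

none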